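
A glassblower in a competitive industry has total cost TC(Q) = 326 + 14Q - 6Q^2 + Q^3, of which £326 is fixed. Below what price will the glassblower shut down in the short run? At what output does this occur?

The firm shuts down when price falls below the minimum of average variable cost. AVC = VC/Q = 14 - 6Q + Q^2.
At the minimum of AVC, MC = AVC. MC = 14 - 12Q + 3Q^2; setting MC = AVC gives 2Q^2 - 6Q = 0, so Q = 3. min AVC = 5.
So the shutdown price is £5.

£5 per unit, at Q = 3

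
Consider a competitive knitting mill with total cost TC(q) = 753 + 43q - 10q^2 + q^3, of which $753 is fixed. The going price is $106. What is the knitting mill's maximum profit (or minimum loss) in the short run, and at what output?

Profit = -$105 at q = 9

AVC = 43 - 10q + q^2 has its minimum $18 at q = 5; price $106 clears that bar, so the firm operates.
With MC = 43 - 20q + 3q^2, P = MC on the upward-sloping part at q* = 9.
TR = 106·9 = 954. TC = 753 + 306 = 1059. Profit = 954 − 1059 = -$105.
Shutting down would mean losing the fixed cost of $753, so operating at a loss of $105 is better by $648.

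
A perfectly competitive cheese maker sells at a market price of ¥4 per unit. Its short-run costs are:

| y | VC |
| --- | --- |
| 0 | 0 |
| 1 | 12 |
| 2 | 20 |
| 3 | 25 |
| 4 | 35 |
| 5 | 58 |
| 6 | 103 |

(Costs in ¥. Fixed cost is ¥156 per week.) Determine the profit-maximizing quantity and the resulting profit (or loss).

Compute π = P·y − TC at each output: y=0: -156; y=1: -164; y=2: -168; y=3: -169; y=4: -175; y=5: -194; y=6: -235.
Profit is highest at y = 0. Equivalently, the lowest AVC in the table is 25/3 ≈ ¥8.33 at y = 3, and P = ¥4 falls below it — price never covers variable cost, so the firm shuts down and loses only its fixed cost.

y = 0 (shut down); profit = -¥156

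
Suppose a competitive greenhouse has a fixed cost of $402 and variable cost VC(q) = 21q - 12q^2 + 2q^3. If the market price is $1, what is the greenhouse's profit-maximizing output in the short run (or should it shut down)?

Shut down

Strip out fixed cost: VC = 21q - 12q^2 + 2q^3. Then AVC = 21 - 12q + 2q^2 and MC = 21 - 24q + 6q^2.
AVC hits its minimum where MC = AVC, at q = 3, giving min AVC = 21 - 12·3 + 2·3^2 = $3.
Since P = $1 < min AVC = $3, price fails to cover variable cost at any output.
Best response: produce nothing and absorb the $402 fixed cost.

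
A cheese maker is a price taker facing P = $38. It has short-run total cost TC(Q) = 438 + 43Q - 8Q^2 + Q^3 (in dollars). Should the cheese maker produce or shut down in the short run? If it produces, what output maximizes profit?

Variable cost is VC = 43Q - 8Q^2 + Q^3, so AVC = VC/Q = 43 - 8Q + Q^2 and MC = dTC/dQ = 43 - 16Q + 3Q^2.
AVC is minimized where dAVC/dQ = -8 + 2Q = 0, at Q = 4; min AVC = 43 - 8·4 + 4^2 = $27.
Since P = $38 ≥ min AVC = $27, price covers variable cost and the firm should produce.
P = MC gives 5 - 16Q + 3Q^2 = 0, with roots 1/3 and 5. Take the larger (rising MC): Q* = 5.
Check: AVC at Q = 5 is $28 ≤ P, so revenue covers variable cost.
Profit = P·Q − TC = 38·5 − 578 = -$388, a loss, but smaller than the $438 fixed cost the firm would lose by shutting down.

Produce at Q = 5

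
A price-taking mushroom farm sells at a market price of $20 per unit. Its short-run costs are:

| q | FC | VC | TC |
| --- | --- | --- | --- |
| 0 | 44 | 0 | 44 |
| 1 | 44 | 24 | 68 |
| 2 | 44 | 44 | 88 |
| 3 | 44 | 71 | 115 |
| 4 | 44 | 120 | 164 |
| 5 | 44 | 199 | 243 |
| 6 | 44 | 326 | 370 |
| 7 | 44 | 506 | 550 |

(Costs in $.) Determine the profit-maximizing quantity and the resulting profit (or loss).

Tabulate TR − TC: q=0: -44; q=1: -48; q=2: -48; q=3: -55; q=4: -84; q=5: -143; q=6: -250; q=7: -410.
Profit is highest at q = 0. Equivalently, the lowest AVC in the table is 44/2 ≈ $22 at q = 2, and P = $20 falls below it — price never covers variable cost, so the firm shuts down and loses only its fixed cost.

q = 0 (shut down); profit = -$44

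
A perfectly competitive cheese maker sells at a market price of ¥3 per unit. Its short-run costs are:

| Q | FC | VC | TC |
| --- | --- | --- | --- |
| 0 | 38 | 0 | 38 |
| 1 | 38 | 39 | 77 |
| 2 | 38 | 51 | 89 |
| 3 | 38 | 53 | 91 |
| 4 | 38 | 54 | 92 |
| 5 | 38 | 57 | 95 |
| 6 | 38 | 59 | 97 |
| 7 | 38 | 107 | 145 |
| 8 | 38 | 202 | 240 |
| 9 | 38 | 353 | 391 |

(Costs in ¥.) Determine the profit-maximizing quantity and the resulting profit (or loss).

Q = 0 (shut down); profit = -¥38

Profit at each row (π = 3Q − TC): Q=0: -38; Q=1: -74; Q=2: -83; Q=3: -82; Q=4: -80; Q=5: -80; Q=6: -79; Q=7: -124; Q=8: -216; Q=9: -364.
Profit is highest at Q = 0. Equivalently, the lowest AVC in the table is 59/6 ≈ ¥9.83 at Q = 6, and P = ¥3 falls below it — price never covers variable cost, so the firm shuts down and loses only its fixed cost.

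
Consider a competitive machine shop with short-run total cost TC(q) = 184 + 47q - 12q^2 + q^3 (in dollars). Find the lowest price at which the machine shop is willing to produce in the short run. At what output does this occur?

The shutdown price is the minimum of AVC. VC = 47q - 12q^2 + q^3, so AVC = 47 - 12q + q^2.
dAVC/dq = -12 + 2q = 0 gives q = 6. min AVC = 47 - 12·6 + 6^2 = 11.
So the shutdown price is $11.

$11 per unit, at q = 6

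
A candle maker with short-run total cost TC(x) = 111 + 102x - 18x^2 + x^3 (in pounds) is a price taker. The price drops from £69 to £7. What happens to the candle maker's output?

MC = 102 - 36x + 3x^2; the shutdown threshold is min AVC = £21 (at x = 9).
With P = £69 above the shutdown price, P = MC gives x = 11.
At P = £7 < min AVC = £21, price no longer covers variable cost at any output, so the firm shuts down: x = 0.

Output falls from 11 to 0 (the firm shuts down)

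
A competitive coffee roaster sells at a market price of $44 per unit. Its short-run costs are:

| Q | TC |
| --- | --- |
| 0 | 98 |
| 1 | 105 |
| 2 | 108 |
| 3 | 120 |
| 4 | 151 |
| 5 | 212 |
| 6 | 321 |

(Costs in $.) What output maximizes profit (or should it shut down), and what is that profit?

Tabulate TR − TC: Q=0: -98; Q=1: -61; Q=2: -20; Q=3: 12; Q=4: 25; Q=5: 8; Q=6: -57.
Profit is maximized at Q = 4. AVC there is 53/4 = $13.25 ≤ P, so producing beats shutting down (which would give -$98).

Q = 4; profit = $25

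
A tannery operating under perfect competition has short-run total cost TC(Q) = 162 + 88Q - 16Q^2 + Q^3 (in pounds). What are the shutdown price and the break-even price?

Shutdown price = £24; break-even price = £43

AVC = 88 - 16Q + Q^2; minimized at Q = 8, giving min AVC = £24. That is the shutdown price.
ATC = 162/Q + 88 - 16Q + Q^2. Setting dATC/dQ = −162/Q^2 − 16 + 2Q = 0 gives Q = 9 (since 2·9^3 − 16·9^2 = 162).
min ATC = 162/9 + 88 − 16·9 + 9^2 = £43. That is the break-even price.
For £24 ≤ P < £43 the firm produces at a loss; below £24 it shuts down.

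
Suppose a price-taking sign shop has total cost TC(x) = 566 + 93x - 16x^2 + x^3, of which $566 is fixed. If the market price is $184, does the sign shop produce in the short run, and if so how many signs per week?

Produce at x = 13

Strip out fixed cost: VC = 93x - 16x^2 + x^3. Then AVC = 93 - 16x + x^2 and MC = 93 - 32x + 3x^2.
The AVC parabola has its vertex at x = 16/2 = 8, where AVC = 93 - 16·8 + 8^2 = $29.
P = $184 exceeds min AVC = $29, so the firm stays open.
Set P = MC: 184 = 93 - 32x + 3x^2 → -91 - 32x + 3x^2 = 0. The roots are x = -7/3 and x = 13; the profit-maximizing output is on the rising part of MC, so x* = 13.
Check: AVC at x = 13 is $54 ≤ P, so revenue covers variable cost.
Profit = P·x − TC = 184·13 − 1268 = $1124.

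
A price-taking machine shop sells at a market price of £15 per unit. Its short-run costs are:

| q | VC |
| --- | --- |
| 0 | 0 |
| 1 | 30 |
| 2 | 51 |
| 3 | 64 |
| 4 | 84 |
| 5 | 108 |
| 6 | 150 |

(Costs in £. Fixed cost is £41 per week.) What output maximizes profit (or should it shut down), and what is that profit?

q = 0 (shut down); profit = -£41

Tabulate TR − TC: q=0: -41; q=1: -56; q=2: -62; q=3: -60; q=4: -65; q=5: -74; q=6: -101.
Profit is highest at q = 0. Equivalently, the lowest AVC in the table is 84/4 ≈ £21 at q = 4, and P = £15 falls below it — price never covers variable cost, so the firm shuts down and loses only its fixed cost.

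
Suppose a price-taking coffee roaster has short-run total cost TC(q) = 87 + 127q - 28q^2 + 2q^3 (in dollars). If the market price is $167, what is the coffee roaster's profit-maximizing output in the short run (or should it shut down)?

Produce at q = 10

Variable cost is VC = 127q - 28q^2 + 2q^3, so AVC = VC/q = 127 - 28q + 2q^2 and MC = dTC/dq = 127 - 56q + 6q^2.
AVC hits its minimum where MC = AVC, at q = 7, giving min AVC = 127 - 28·7 + 2·7^2 = $29.
Because $167 ≥ $29, revenue can cover variable cost; the firm operates.
P = MC gives -40 - 56q + 6q^2 = 0, with roots -2/3 and 10. Take the larger (rising MC): q* = 10.
Check: AVC at q = 10 is $47 ≤ P, so revenue covers variable cost.
Profit = P·q − TC = 167·10 − 557 = $1113.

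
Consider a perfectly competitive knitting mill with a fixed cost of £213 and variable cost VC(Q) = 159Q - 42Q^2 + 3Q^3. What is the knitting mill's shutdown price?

£12 per unit

Short-run supply begins at min AVC. From VC = 159Q - 42Q^2 + 3Q^3, AVC = 159 - 42Q + 3Q^2.
dAVC/dQ = -42 + 6Q = 0 gives Q = 7. min AVC = 159 - 42·7 + 3·7^2 = 12.
For P < £12 the firm produces nothing.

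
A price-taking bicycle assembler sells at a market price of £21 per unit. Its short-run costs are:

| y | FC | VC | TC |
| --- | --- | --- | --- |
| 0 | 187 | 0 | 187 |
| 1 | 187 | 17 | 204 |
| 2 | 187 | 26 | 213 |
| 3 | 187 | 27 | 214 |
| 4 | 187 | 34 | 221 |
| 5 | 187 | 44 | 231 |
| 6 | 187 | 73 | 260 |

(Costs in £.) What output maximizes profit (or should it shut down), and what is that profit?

Tabulate TR − TC: y=0: -187; y=1: -183; y=2: -171; y=3: -151; y=4: -137; y=5: -126; y=6: -134.
Profit is maximized at y = 5. AVC there is 44/5 = £8.80 ≤ P, so producing beats shutting down (which would give -£187).

y = 5; profit = -£126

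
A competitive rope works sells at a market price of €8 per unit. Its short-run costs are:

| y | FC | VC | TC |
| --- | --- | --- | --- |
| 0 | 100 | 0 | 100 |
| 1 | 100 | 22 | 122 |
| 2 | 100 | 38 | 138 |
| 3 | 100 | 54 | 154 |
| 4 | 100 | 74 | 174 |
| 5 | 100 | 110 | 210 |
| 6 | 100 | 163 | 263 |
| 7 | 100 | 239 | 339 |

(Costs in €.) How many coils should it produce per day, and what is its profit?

y = 0 (shut down); profit = -€100

Tabulate TR − TC: y=0: -100; y=1: -114; y=2: -122; y=3: -130; y=4: -142; y=5: -170; y=6: -215; y=7: -283.
Profit is highest at y = 0. Equivalently, the lowest AVC in the table is 54/3 ≈ €18 at y = 3, and P = €8 falls below it — price never covers variable cost, so the firm shuts down and loses only its fixed cost.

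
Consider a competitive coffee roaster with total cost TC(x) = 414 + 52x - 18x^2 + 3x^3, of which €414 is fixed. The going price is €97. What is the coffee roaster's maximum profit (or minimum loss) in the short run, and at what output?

Profit = -€114 at x = 5

AVC = 52 - 18x + 3x^2; min AVC = €25 at x = 3. Since P = €97 ≥ min AVC, the firm produces.
With MC = 52 - 36x + 9x^2, P = MC on the upward-sloping part at x* = 5.
TR = 97·5 = 485. TC = 414 + 185 = 599. Profit = 485 − 599 = -€114.
That loss of €114 beats the €414 the firm would lose by shutting down; producing recovers €300 of fixed cost.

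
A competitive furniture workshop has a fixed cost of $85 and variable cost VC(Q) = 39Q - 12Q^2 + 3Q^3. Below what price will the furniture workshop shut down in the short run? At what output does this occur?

The firm shuts down when price falls below the minimum of average variable cost. AVC = VC/Q = 39 - 12Q + 3Q^2.
dAVC/dQ = -12 + 6Q = 0 gives Q = 2. min AVC = 39 - 12·2 + 3·2^2 = 27.
So the shutdown price is $27.

$27 per unit, at Q = 2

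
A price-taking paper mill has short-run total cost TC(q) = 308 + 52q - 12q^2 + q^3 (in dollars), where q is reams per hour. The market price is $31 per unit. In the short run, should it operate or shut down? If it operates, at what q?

Strip out fixed cost: VC = 52q - 12q^2 + q^3. Then AVC = 52 - 12q + q^2 and MC = 52 - 24q + 3q^2.
AVC hits its minimum where MC = AVC, at q = 6, giving min AVC = 52 - 12·6 + 6^2 = $16.
Since P = $31 ≥ min AVC = $16, price covers variable cost and the firm should produce.
Solving P = MC: 21 - 24q + 3q^2 = 0 ⇒ q = 1 or 7. On the upward-sloping branch, q* = 7.
Check: AVC at q = 7 is $17 ≤ P, so revenue covers variable cost.
Profit = P·q − TC = 31·7 − 427 = -$210, a loss, but smaller than the $308 fixed cost the firm would lose by shutting down.

Produce at q = 7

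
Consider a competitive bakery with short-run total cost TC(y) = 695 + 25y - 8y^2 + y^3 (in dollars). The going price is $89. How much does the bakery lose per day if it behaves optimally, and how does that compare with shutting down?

Profit = -$183 at y = 8

AVC = 25 - 8y + y^2; min AVC = $9 at y = 4. Since P = $89 ≥ min AVC, the firm produces.
MC = 25 - 16y + 3y^2. Setting P = MC and taking the root on the rising branch gives y* = 8.
TR = 89·8 = 712. TC = 695 + 200 = 895. Profit = 712 − 895 = -$183.
By producing, the firm covers all variable cost plus $512 of fixed cost; shutting down would lose the full $695.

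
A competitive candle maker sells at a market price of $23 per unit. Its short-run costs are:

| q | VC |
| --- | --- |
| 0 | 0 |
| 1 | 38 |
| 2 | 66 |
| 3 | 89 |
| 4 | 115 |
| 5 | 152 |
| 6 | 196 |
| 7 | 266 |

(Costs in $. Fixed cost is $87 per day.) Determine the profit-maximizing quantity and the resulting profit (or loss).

Profit at each row (π = 23q − TC): q=0: -87; q=1: -102; q=2: -107; q=3: -107; q=4: -110; q=5: -124; q=6: -145; q=7: -192.
Profit is highest at q = 0. Equivalently, the lowest AVC in the table is 115/4 ≈ $28.75 at q = 4, and P = $23 falls below it — price never covers variable cost, so the firm shuts down and loses only its fixed cost.

q = 0 (shut down); profit = -$87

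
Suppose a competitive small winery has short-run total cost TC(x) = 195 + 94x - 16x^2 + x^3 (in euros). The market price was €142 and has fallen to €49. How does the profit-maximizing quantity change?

Output falls from 12 to 9

MC = 94 - 32x + 3x^2; the shutdown threshold is min AVC = €30 (at x = 8).
At P = €142 ≥ min AVC, set P = MC on the rising branch: x = 12.
At P = €49 ≥ min AVC, set P = MC: x = 9. The firm stays open but cuts output.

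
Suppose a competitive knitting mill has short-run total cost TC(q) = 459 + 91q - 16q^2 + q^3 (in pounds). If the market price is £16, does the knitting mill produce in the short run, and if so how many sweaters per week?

Strip out fixed cost: VC = 91q - 16q^2 + q^3. Then AVC = 91 - 16q + q^2 and MC = 91 - 32q + 3q^2.
AVC is minimized where dAVC/dq = -16 + 2q = 0, at q = 8; min AVC = 91 - 16·8 + 8^2 = £27.
P = £16 lies below min AVC = £27; no output level covers variable cost.
Best response: produce nothing and absorb the £459 fixed cost.

Shut down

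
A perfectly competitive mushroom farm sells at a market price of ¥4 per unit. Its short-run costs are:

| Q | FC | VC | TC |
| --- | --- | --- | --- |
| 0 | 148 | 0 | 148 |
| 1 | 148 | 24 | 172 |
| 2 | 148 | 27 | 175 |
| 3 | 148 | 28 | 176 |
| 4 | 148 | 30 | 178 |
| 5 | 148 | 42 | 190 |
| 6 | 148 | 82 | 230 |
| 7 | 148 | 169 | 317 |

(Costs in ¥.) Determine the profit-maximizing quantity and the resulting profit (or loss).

Q = 0 (shut down); profit = -¥148

Tabulate TR − TC: Q=0: -148; Q=1: -168; Q=2: -167; Q=3: -164; Q=4: -162; Q=5: -170; Q=6: -206; Q=7: -289.
Profit is highest at Q = 0. Equivalently, the lowest AVC in the table is 30/4 ≈ ¥7.50 at Q = 4, and P = ¥4 falls below it — price never covers variable cost, so the firm shuts down and loses only its fixed cost.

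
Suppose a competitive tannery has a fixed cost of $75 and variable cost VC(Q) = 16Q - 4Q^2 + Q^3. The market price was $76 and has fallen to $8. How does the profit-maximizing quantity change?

MC = 16 - 8Q + 3Q^2; the shutdown threshold is min AVC = $12 (at Q = 2).
With P = $76 above the shutdown price, P = MC gives Q = 6.
At P = $8 < min AVC = $12, price no longer covers variable cost at any output, so the firm shuts down: Q = 0.

Output falls from 6 to 0 (the firm shuts down)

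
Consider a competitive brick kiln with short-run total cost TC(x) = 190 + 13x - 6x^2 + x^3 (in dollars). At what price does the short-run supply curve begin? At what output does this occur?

$4 per unit, at x = 3

The firm shuts down when price falls below the minimum of average variable cost. AVC = VC/x = 13 - 6x + x^2.
At the minimum of AVC, MC = AVC. MC = 13 - 12x + 3x^2; setting MC = AVC gives 2x^2 - 6x = 0, so x = 3. min AVC = 4.
The firm shuts down for any P below $4.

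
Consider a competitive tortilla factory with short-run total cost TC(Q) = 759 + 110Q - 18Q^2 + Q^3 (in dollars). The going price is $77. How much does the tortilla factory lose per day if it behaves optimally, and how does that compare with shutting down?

Profit = -$275 at Q = 11

AVC = 110 - 18Q + Q^2; min AVC = $29 at Q = 9. Since P = $77 ≥ min AVC, the firm produces.
With MC = 110 - 36Q + 3Q^2, P = MC on the upward-sloping part at Q* = 11.
TR = 77·11 = 847. TC = 759 + 363 = 1122. Profit = 847 − 1122 = -$275.
Shutting down would mean losing the fixed cost of $759, so operating at a loss of $275 is better by $484.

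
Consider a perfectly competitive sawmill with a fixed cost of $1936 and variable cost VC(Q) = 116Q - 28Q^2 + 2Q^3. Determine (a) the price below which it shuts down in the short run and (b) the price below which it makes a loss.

Shutdown price = min AVC. AVC = 116 - 28Q + 2Q^2, with vertex at Q = 7 and minimum $18.
ATC = 1936/Q + 116 - 28Q + 2Q^2. Setting dATC/dQ = −1936/Q^2 − 28 + 4Q = 0 gives Q = 11 (since 4·11^3 − 28·11^2 = 1936).
min ATC = 1936/11 + 116 − 28·11 + 2·11^2 = $226. That is the break-even price.
For $18 ≤ P < $226 the firm produces at a loss; below $18 it shuts down.

Shutdown price = $18; break-even price = $226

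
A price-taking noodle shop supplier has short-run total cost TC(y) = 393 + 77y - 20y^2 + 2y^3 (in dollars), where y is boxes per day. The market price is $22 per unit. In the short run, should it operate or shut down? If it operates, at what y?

Shut down

From TC, MC = TC'(y) = 77 - 40y + 6y^2 and AVC = VC/y = 77 - 20y + 2y^2.
AVC is minimized where dAVC/dy = -20 + 4y = 0, at y = 5; min AVC = 77 - 20·5 + 2·5^2 = $27.
Since P = $22 < min AVC = $27, price fails to cover variable cost at any output.
Best response: produce nothing and absorb the $393 fixed cost.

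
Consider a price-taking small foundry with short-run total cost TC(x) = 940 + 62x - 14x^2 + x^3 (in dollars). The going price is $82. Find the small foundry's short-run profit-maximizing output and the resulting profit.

Profit = -$340 at x = 10

AVC = 62 - 14x + x^2 has its minimum $13 at x = 7; price $82 clears that bar, so the firm operates.
With MC = 62 - 28x + 3x^2, P = MC on the upward-sloping part at x* = 10.
TR = 82·10 = 820. TC = 940 + 220 = 1160. Profit = 820 − 1160 = -$340.
That loss of $340 beats the $940 the firm would lose by shutting down; producing recovers $600 of fixed cost.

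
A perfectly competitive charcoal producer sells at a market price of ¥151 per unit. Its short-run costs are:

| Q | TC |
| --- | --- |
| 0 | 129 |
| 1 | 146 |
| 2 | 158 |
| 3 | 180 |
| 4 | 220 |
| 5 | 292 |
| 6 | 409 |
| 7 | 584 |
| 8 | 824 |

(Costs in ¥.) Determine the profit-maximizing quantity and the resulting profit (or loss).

Compute π = P·Q − TC at each output: Q=0: -129; Q=1: 5; Q=2: 144; Q=3: 273; Q=4: 384; Q=5: 463; Q=6: 497; Q=7: 473; Q=8: 384.
Profit is maximized at Q = 6. AVC there is 280/6 = ¥46.67 ≤ P, so producing beats shutting down (which would give -¥129).

Q = 6; profit = ¥497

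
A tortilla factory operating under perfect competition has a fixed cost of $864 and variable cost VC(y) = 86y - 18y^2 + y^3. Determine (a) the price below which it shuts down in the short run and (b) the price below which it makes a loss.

Shutdown price = min AVC. AVC = 86 - 18y + y^2, with vertex at y = 9 and minimum $5.
ATC = 864/y + 86 - 18y + y^2. Setting dATC/dy = −864/y^2 − 18 + 2y = 0 gives y = 12 (since 2·12^3 − 18·12^2 = 864).
min ATC = 864/12 + 86 − 18·12 + 12^2 = $86. That is the break-even price.
For $5 ≤ P < $86 the firm produces at a loss; below $5 it shuts down.

Shutdown price = $5; break-even price = $86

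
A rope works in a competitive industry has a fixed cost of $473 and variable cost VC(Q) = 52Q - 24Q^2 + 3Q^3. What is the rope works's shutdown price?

$4 per unit

The firm shuts down when price falls below the minimum of average variable cost. AVC = VC/Q = 52 - 24Q + 3Q^2.
At the minimum of AVC, MC = AVC. MC = 52 - 48Q + 9Q^2; setting MC = AVC gives 6Q^2 - 24Q = 0, so Q = 4. min AVC = 4.
For P < $4 the firm produces nothing.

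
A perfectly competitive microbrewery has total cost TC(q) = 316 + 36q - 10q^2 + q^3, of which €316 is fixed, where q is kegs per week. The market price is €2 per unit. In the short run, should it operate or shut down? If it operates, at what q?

Variable cost is VC = 36q - 10q^2 + q^3, so AVC = VC/q = 36 - 10q + q^2 and MC = dTC/dq = 36 - 20q + 3q^2.
AVC hits its minimum where MC = AVC, at q = 5, giving min AVC = 36 - 10·5 + 5^2 = €11.
P = €2 lies below min AVC = €11; no output level covers variable cost.
The firm minimizes its loss by shutting down and losing only its fixed cost of €316.

Shut down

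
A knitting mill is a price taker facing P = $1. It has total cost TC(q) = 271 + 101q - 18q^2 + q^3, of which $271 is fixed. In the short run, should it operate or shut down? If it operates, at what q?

Shut down

Strip out fixed cost: VC = 101q - 18q^2 + q^3. Then AVC = 101 - 18q + q^2 and MC = 101 - 36q + 3q^2.
The AVC parabola has its vertex at q = 18/2 = 9, where AVC = 101 - 18·9 + 9^2 = $20.
Since P = $1 < min AVC = $20, price fails to cover variable cost at any output.
Shutting down limits the loss to fixed cost, $271.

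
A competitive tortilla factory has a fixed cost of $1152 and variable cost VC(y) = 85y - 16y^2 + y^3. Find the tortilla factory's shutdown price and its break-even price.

AVC = 85 - 16y + y^2; minimized at y = 8, giving min AVC = $21. That is the shutdown price.
ATC = 1152/y + 85 - 16y + y^2. Setting dATC/dy = −1152/y^2 − 16 + 2y = 0 gives y = 12 (since 2·12^3 − 16·12^2 = 1152).
min ATC = 1152/12 + 85 − 16·12 + 12^2 = $133. That is the break-even price.
Between these two prices the firm operates at a loss; above $133 it earns a profit.

Shutdown price = $21; break-even price = $133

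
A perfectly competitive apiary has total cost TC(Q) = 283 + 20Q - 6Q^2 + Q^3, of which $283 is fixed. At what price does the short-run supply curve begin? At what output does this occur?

Short-run supply begins at min AVC. From VC = 20Q - 6Q^2 + Q^3, AVC = 20 - 6Q + Q^2.
dAVC/dQ = -6 + 2Q = 0 gives Q = 3. min AVC = 20 - 6·3 + 3^2 = 11.
The firm shuts down for any P below $11.

$11 per unit, at Q = 3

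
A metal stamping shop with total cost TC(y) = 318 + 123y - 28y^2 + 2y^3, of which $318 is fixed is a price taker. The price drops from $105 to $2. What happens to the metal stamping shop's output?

AVC = 123 - 28y + 2y^2, minimized at y = 7 where min AVC = $25. MC = 123 - 56y + 6y^2.
At P = $105 ≥ min AVC, set P = MC on the rising branch: y = 9.
At P = $2 < min AVC = $25, price no longer covers variable cost at any output, so the firm shuts down: y = 0.

Output falls from 9 to 0 (the firm shuts down)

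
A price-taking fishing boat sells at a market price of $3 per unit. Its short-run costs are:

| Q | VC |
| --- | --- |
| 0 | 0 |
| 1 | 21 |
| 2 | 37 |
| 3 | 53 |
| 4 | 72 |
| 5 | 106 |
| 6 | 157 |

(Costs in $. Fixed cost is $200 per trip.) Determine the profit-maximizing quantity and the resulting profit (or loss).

Profit at each row (π = 3Q − TC): Q=0: -200; Q=1: -218; Q=2: -231; Q=3: -244; Q=4: -260; Q=5: -291; Q=6: -339.
Profit is highest at Q = 0. Equivalently, the lowest AVC in the table is 53/3 ≈ $17.67 at Q = 3, and P = $3 falls below it — price never covers variable cost, so the firm shuts down and loses only its fixed cost.

Q = 0 (shut down); profit = -$200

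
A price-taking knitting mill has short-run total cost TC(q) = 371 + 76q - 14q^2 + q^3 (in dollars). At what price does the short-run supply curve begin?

The firm shuts down when price falls below the minimum of average variable cost. AVC = VC/q = 76 - 14q + q^2.
At the minimum of AVC, MC = AVC. MC = 76 - 28q + 3q^2; setting MC = AVC gives 2q^2 - 14q = 0, so q = 7. min AVC = 27.
So the shutdown price is $27.

$27 per unit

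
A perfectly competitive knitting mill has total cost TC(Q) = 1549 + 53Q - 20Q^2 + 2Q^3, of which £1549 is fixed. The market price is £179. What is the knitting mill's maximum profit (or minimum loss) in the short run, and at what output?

Profit = -£253 at Q = 9

AVC = 53 - 20Q + 2Q^2 has its minimum £3 at Q = 5; price £179 clears that bar, so the firm operates.
With MC = 53 - 40Q + 6Q^2, P = MC on the upward-sloping part at Q* = 9.
TR = 179·9 = 1611. TC = 1549 + 315 = 1864. Profit = 1611 − 1864 = -£253.
That loss of £253 beats the £1549 the firm would lose by shutting down; producing recovers £1296 of fixed cost.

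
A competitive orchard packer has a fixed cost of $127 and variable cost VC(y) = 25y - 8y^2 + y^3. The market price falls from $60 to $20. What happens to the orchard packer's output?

AVC = 25 - 8y + y^2, minimized at y = 4 where min AVC = $9. MC = 25 - 16y + 3y^2.
At P = $60 ≥ min AVC, set P = MC on the rising branch: y = 7.
At P = $20 ≥ min AVC, set P = MC: y = 5. The firm stays open but cuts output.

Output falls from 7 to 5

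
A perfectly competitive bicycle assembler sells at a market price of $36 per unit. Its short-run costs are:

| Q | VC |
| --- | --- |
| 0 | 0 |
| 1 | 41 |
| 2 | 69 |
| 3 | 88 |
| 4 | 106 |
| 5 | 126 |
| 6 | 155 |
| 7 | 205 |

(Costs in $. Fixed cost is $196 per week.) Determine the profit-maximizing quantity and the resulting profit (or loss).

Tabulate TR − TC: Q=0: -196; Q=1: -201; Q=2: -193; Q=3: -176; Q=4: -158; Q=5: -142; Q=6: -135; Q=7: -149.
Profit is maximized at Q = 6. AVC there is 155/6 = $25.83 ≤ P, so producing beats shutting down (which would give -$196).

Q = 6; profit = -$135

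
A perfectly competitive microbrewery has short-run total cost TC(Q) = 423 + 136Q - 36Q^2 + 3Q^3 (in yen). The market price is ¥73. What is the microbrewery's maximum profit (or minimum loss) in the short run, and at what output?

AVC = 136 - 36Q + 3Q^2; min AVC = ¥28 at Q = 6. Since P = ¥73 ≥ min AVC, the firm produces.
With MC = 136 - 72Q + 9Q^2, P = MC on the upward-sloping part at Q* = 7.
TR = 73·7 = 511. TC = 423 + 217 = 640. Profit = 511 − 640 = -¥129.
By producing, the firm covers all variable cost plus ¥294 of fixed cost; shutting down would lose the full ¥423.

Profit = -¥129 at Q = 7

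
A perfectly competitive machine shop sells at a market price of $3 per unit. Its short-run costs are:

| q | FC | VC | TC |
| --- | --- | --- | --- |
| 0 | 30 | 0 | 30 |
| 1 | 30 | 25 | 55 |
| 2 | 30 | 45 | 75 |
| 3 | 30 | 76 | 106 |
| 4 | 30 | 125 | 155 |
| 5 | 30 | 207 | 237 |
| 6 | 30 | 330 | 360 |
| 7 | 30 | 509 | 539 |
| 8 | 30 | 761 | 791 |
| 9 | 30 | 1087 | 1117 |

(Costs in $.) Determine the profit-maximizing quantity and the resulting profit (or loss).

Compute π = P·q − TC at each output: q=0: -30; q=1: -52; q=2: -69; q=3: -97; q=4: -143; q=5: -222; q=6: -342; q=7: -518; q=8: -767; q=9: -1090.
Profit is highest at q = 0. Equivalently, the lowest AVC in the table is 45/2 ≈ $22.50 at q = 2, and P = $3 falls below it — price never covers variable cost, so the firm shuts down and loses only its fixed cost.

q = 0 (shut down); profit = -$30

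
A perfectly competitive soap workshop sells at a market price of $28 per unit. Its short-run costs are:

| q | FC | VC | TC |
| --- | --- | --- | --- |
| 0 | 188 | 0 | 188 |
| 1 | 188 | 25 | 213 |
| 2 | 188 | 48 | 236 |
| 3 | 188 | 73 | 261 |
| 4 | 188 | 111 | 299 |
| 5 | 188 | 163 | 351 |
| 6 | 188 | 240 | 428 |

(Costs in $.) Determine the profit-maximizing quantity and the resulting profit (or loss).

Tabulate TR − TC: q=0: -188; q=1: -185; q=2: -180; q=3: -177; q=4: -187; q=5: -211; q=6: -260.
Profit is maximized at q = 3. AVC there is 73/3 = $24.33 ≤ P, so producing beats shutting down (which would give -$188).

q = 3; profit = -$177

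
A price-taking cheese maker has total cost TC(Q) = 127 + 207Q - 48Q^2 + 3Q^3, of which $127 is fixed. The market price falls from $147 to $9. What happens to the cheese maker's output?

AVC = 207 - 48Q + 3Q^2, minimized at Q = 8 where min AVC = $15. MC = 207 - 96Q + 9Q^2.
With P = $147 above the shutdown price, P = MC gives Q = 10.
At P = $9 < min AVC = $15, price no longer covers variable cost at any output, so the firm shuts down: Q = 0.

Output falls from 10 to 0 (the firm shuts down)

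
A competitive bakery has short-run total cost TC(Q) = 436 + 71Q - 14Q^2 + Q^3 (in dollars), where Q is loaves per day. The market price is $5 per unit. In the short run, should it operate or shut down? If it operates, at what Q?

Variable cost is VC = 71Q - 14Q^2 + Q^3, so AVC = VC/Q = 71 - 14Q + Q^2 and MC = dTC/dQ = 71 - 28Q + 3Q^2.
AVC is minimized where dAVC/dQ = -14 + 2Q = 0, at Q = 7; min AVC = 71 - 14·7 + 7^2 = $22.
Since P = $5 < min AVC = $22, price fails to cover variable cost at any output.
Best response: produce nothing and absorb the $436 fixed cost.

Shut down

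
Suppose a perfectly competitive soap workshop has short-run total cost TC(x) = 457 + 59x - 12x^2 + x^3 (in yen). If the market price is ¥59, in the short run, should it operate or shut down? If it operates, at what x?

Produce at x = 8

From TC, MC = TC'(x) = 59 - 24x + 3x^2 and AVC = VC/x = 59 - 12x + x^2.
AVC hits its minimum where MC = AVC, at x = 6, giving min AVC = 59 - 12·6 + 6^2 = ¥23.
P = ¥59 exceeds min AVC = ¥23, so the firm stays open.
Solving P = MC: -24x + 3x^2 = 0 ⇒ x = 0 or 8. On the upward-sloping branch, x* = 8.
Check: AVC at x = 8 is ¥27 ≤ P, so revenue covers variable cost.
Profit = P·x − TC = 59·8 − 673 = -¥201, a loss, but smaller than the ¥457 fixed cost the firm would lose by shutting down.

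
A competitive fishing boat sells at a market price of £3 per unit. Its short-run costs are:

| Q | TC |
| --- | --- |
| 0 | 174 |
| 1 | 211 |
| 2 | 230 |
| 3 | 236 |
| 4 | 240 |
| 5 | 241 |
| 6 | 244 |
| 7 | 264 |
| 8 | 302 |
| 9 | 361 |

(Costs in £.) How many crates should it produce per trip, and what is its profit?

Q = 0 (shut down); profit = -£174

Compute π = P·Q − TC at each output: Q=0: -174; Q=1: -208; Q=2: -224; Q=3: -227; Q=4: -228; Q=5: -226; Q=6: -226; Q=7: -243; Q=8: -278; Q=9: -334.
Profit is highest at Q = 0. Equivalently, the lowest AVC in the table is 70/6 ≈ £11.67 at Q = 6, and P = £3 falls below it — price never covers variable cost, so the firm shuts down and loses only its fixed cost.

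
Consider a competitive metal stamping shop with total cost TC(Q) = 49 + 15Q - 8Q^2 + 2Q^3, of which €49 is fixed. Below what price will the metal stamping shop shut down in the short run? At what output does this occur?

€7 per unit, at Q = 2

The firm shuts down when price falls below the minimum of average variable cost. AVC = VC/Q = 15 - 8Q + 2Q^2.
dAVC/dQ = -8 + 4Q = 0 gives Q = 2. min AVC = 15 - 8·2 + 2·2^2 = 7.
For P < €7 the firm produces nothing.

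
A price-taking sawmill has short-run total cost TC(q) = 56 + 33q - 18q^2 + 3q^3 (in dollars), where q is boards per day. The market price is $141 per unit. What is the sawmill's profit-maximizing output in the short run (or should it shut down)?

Produce at q = 6

Variable cost is VC = 33q - 18q^2 + 3q^3, so AVC = VC/q = 33 - 18q + 3q^2 and MC = dTC/dq = 33 - 36q + 9q^2.
The AVC parabola has its vertex at q = 18/6 = 3, where AVC = 33 - 18·3 + 3·3^2 = $6.
P = $141 exceeds min AVC = $6, so the firm stays open.
Set P = MC: 141 = 33 - 36q + 9q^2 → -108 - 36q + 9q^2 = 0. The roots are q = -2 and q = 6; the profit-maximizing output is on the rising part of MC, so q* = 6.
Check: AVC at q = 6 is $33 ≤ P, so revenue covers variable cost.
Profit = P·q − TC = 141·6 − 254 = $592.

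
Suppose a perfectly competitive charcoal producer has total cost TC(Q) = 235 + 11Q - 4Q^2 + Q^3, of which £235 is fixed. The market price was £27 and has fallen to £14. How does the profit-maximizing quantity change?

AVC = 11 - 4Q + Q^2, minimized at Q = 2 where min AVC = £7. MC = 11 - 8Q + 3Q^2.
At P = £27 ≥ min AVC, set P = MC on the rising branch: Q = 4.
At P = £14 ≥ min AVC, set P = MC: Q = 3. The firm stays open but cuts output.

Output falls from 4 to 3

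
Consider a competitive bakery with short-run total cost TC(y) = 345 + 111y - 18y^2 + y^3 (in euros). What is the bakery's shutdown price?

€30 per unit

The shutdown price is the minimum of AVC. VC = 111y - 18y^2 + y^3, so AVC = 111 - 18y + y^2.
dAVC/dy = -18 + 2y = 0 gives y = 9. min AVC = 111 - 18·9 + 9^2 = 30.
So the shutdown price is €30.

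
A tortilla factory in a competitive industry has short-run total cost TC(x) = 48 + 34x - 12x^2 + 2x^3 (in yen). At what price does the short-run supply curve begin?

¥16 per unit

Short-run supply begins at min AVC. From VC = 34x - 12x^2 + 2x^3, AVC = 34 - 12x + 2x^2.
At the minimum of AVC, MC = AVC. MC = 34 - 24x + 6x^2; setting MC = AVC gives 4x^2 - 12x = 0, so x = 3. min AVC = 16.
So the shutdown price is ¥16.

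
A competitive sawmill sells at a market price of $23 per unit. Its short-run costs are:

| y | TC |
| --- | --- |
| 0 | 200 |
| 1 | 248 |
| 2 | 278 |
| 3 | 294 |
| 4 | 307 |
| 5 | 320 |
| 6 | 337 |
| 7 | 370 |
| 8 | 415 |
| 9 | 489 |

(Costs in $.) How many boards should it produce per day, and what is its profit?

Compute π = P·y − TC at each output: y=0: -200; y=1: -225; y=2: -232; y=3: -225; y=4: -215; y=5: -205; y=6: -199; y=7: -209; y=8: -231; y=9: -282.
Profit is maximized at y = 6. AVC there is 137/6 = $22.83 ≤ P, so producing beats shutting down (which would give -$200).

y = 6; profit = -$199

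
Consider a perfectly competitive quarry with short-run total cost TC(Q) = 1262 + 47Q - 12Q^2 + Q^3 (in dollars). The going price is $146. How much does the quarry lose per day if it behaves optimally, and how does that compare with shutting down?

AVC = 47 - 12Q + Q^2 has its minimum $11 at Q = 6; price $146 clears that bar, so the firm operates.
With MC = 47 - 24Q + 3Q^2, P = MC on the upward-sloping part at Q* = 11.
TR = 146·11 = 1606. TC = 1262 + 396 = 1658. Profit = 1606 − 1658 = -$52.
Shutting down would mean losing the fixed cost of $1262, so operating at a loss of $52 is better by $1210.

Profit = -$52 at Q = 11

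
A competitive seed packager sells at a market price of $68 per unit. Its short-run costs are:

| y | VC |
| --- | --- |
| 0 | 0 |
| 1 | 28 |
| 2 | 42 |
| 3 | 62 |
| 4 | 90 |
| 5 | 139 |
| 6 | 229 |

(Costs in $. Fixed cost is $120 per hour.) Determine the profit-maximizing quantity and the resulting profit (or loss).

y = 5; profit = $81

Compute π = P·y − TC at each output: y=0: -120; y=1: -80; y=2: -26; y=3: 22; y=4: 62; y=5: 81; y=6: 59.
Profit is maximized at y = 5. AVC there is 139/5 = $27.80 ≤ P, so producing beats shutting down (which would give -$120).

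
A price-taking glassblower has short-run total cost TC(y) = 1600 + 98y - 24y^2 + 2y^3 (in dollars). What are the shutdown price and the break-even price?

Shutdown price = $26; break-even price = $218

AVC = 98 - 24y + 2y^2; minimized at y = 6, giving min AVC = $26. That is the shutdown price.
ATC = 1600/y + 98 - 24y + 2y^2. Setting dATC/dy = −1600/y^2 − 24 + 4y = 0 gives y = 10 (since 4·10^3 − 24·10^2 = 1600).
min ATC = 1600/10 + 98 − 24·10 + 2·10^2 = $218. That is the break-even price.
Between these two prices the firm operates at a loss; above $218 it earns a profit.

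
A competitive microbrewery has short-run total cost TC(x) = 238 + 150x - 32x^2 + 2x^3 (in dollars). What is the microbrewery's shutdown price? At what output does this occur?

The firm shuts down when price falls below the minimum of average variable cost. AVC = VC/x = 150 - 32x + 2x^2.
dAVC/dx = -32 + 4x = 0 gives x = 8. min AVC = 150 - 32·8 + 2·8^2 = 22.
The firm shuts down for any P below $22.

$22 per unit, at x = 8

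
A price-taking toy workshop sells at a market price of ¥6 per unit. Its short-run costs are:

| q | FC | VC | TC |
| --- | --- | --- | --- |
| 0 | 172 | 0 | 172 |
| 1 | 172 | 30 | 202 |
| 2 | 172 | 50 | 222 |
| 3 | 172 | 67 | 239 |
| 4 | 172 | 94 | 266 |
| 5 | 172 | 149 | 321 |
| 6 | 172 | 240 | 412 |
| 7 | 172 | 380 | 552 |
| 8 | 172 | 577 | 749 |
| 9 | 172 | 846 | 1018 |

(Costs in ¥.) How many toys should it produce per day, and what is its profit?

Compute π = P·q − TC at each output: q=0: -172; q=1: -196; q=2: -210; q=3: -221; q=4: -242; q=5: -291; q=6: -376; q=7: -510; q=8: -701; q=9: -964.
Profit is highest at q = 0. Equivalently, the lowest AVC in the table is 67/3 ≈ ¥22.33 at q = 3, and P = ¥6 falls below it — price never covers variable cost, so the firm shuts down and loses only its fixed cost.

q = 0 (shut down); profit = -¥172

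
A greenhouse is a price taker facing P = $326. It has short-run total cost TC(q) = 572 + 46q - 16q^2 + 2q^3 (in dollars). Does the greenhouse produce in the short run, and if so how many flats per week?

From TC, MC = TC'(q) = 46 - 32q + 6q^2 and AVC = VC/q = 46 - 16q + 2q^2.
AVC hits its minimum where MC = AVC, at q = 4, giving min AVC = 46 - 16·4 + 2·4^2 = $14.
Because $326 ≥ $14, revenue can cover variable cost; the firm operates.
P = MC gives -280 - 32q + 6q^2 = 0, with roots -14/3 and 10. Take the larger (rising MC): q* = 10.
Check: AVC at q = 10 is $86 ≤ P, so revenue covers variable cost.
Profit = P·q − TC = 326·10 − 1432 = $1828.

Produce at q = 10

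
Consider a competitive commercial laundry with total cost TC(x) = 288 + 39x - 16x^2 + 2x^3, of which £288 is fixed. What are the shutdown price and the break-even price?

Shutdown price = £7; break-even price = £63

Shutdown price = min AVC. AVC = 39 - 16x + 2x^2, with vertex at x = 4 and minimum £7.
ATC = 288/x + 39 - 16x + 2x^2. Setting dATC/dx = −288/x^2 − 16 + 4x = 0 gives x = 6 (since 4·6^3 − 16·6^2 = 288).
min ATC = 288/6 + 39 − 16·6 + 2·6^2 = £63. That is the break-even price.
For £7 ≤ P < £63 the firm produces at a loss; below £7 it shuts down.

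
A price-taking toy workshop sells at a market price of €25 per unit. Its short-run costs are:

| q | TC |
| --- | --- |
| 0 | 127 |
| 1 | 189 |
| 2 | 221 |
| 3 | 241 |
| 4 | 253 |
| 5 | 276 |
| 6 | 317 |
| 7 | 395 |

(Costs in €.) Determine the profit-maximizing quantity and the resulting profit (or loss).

q = 0 (shut down); profit = -€127

Profit at each row (π = 25q − TC): q=0: -127; q=1: -164; q=2: -171; q=3: -166; q=4: -153; q=5: -151; q=6: -167; q=7: -220.
Profit is highest at q = 0. Equivalently, the lowest AVC in the table is 149/5 ≈ €29.80 at q = 5, and P = €25 falls below it — price never covers variable cost, so the firm shuts down and loses only its fixed cost.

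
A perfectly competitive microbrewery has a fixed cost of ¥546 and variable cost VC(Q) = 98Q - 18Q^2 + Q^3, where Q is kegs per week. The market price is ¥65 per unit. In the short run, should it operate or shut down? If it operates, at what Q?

From TC, MC = TC'(Q) = 98 - 36Q + 3Q^2 and AVC = VC/Q = 98 - 18Q + Q^2.
The AVC parabola has its vertex at Q = 18/2 = 9, where AVC = 98 - 18·9 + 9^2 = ¥17.
P = ¥65 exceeds min AVC = ¥17, so the firm stays open.
P = MC gives 33 - 36Q + 3Q^2 = 0, with roots 1 and 11. Take the larger (rising MC): Q* = 11.
Check: AVC at Q = 11 is ¥21 ≤ P, so revenue covers variable cost.
Profit = P·Q − TC = 65·11 − 777 = -¥62, a loss, but smaller than the ¥546 fixed cost the firm would lose by shutting down.

Produce at Q = 11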